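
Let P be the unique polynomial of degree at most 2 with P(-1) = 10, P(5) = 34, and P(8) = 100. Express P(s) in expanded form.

Write P(s) = as^2 + bs + c. Substituting each data point gives a linear system:
  a - b + c = 10
  25a + 5b + c = 34
  64a + 8b + c = 100
Solving the system yields a = 2, b = -4, c = 4.
So P(s) = 2s^2 - 4s + 4.
Check: P(5) = 34. ✓

P(s) = 2s^2 - 4s + 4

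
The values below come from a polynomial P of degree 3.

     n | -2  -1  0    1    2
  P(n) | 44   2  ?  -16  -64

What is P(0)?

-6

The 4 known points determine the degree-3 polynomial uniquely.
Write P(n) = an^3 + bn^2 + cn + d. Substituting each data point gives a linear system:
  -8a + 4b - 2c + d = 44
  -a + b - c + d = 2
  a + b + c + d = -16
  8a + 4b + 2c + d = -64
Solving the system yields a = -6, b = -1, c = -3, d = -6.
So P(n) = -6n³ - n² - 3n - 6.
Then P(0) = -6.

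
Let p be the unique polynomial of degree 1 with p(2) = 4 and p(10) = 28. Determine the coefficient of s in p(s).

3

Write p(s) = as + b. Substituting each data point gives a linear system:
  2a + b = 4
  10a + b = 28
Solving the system yields a = 3, b = -2.
So p(s) = 3s - 2.
The leading coefficient is 3.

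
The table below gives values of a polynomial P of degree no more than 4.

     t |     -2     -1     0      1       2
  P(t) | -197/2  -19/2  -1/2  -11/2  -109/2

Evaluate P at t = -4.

Forward differences of the values at t = -2, -1, 0, 1, 2:
  P  : -197/2  -19/2  -1/2  -11/2  -109/2
  Δ  : 89  9  -5  -49
  Δ^2: -80  -14  -44
  Δ^3: 66  -30
  Δ^4: -96
The fourth differences are constant, confirming degree 4.
Interpolating (Newton forward form) and evaluating at t = -4 gives P(-4) = -2521/2.

-2521/2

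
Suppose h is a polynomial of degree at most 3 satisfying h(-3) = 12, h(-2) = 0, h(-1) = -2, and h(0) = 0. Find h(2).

-8

Write h(n) = an^3 + bn^2 + cn + d. Substituting each data point gives a linear system:
  -27a + 9b - 3c + d = 12
  -8a + 4b - 2c + d = 0
  -a + b - c + d = -2
  d = 0
Solving the system yields a = -1, b = -1, c = 2, d = 0.
So h(n) = -n^3 - n^2 + 2n.
Then h(2) = -8.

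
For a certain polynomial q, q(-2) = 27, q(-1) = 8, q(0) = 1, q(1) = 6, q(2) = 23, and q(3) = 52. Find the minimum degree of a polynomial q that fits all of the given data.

Forward differences of the values at x = -2, -1, 0, 1, 2, 3:
  q  : 27  8  1  6  23  52
  Δ  : -19  -7  5  17  29
  Δ^2: 12  12  12  12
  Δ^3: 0  0  0
  Δ^4: 0  0
  Δ^5: 0
The second differences are constant (12) and nonzero, while all higher differences vanish, so the minimal degree is 2.

2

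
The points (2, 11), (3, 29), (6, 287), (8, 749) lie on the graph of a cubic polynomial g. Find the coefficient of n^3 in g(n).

Write g(n) = an^3 + bn^2 + cn + d. Substituting each data point gives a linear system:
  8a + 4b + 2c + d = 11
  27a + 9b + 3c + d = 29
  216a + 36b + 6c + d = 287
  512a + 64b + 8c + d = 749
Solving the system yields a = 2, b = -5, c = 5, d = 5.
So g(n) = 2n^3 - 5n^2 + 5n + 5.
The leading coefficient is 2.

2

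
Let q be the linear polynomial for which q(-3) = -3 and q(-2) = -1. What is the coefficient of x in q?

2

Write q(x) = ax + b. Substituting each data point gives a linear system:
  -3a + b = -3
  -2a + b = -1
Solving the system yields a = 2, b = 3.
So q(x) = 2x + 3.
The leading coefficient is 2.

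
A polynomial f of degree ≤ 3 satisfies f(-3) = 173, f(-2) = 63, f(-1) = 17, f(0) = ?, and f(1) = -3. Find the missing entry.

The 4 known points determine the degree-3 polynomial uniquely.
Write f(s) = as^3 + bs^2 + cs + d. Substituting each data point gives a linear system:
  -27a + 9b - 3c + d = 173
  -8a + 4b - 2c + d = 63
  -a + b - c + d = 17
  a + b + c + d = -3
Solving the system yields a = -5, b = 2, c = -5, d = 5.
So f(s) = -5s^3 + 2s^2 - 5s + 5.
Then f(0) = 5.

5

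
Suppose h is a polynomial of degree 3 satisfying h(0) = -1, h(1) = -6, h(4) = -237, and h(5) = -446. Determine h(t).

Using the Lagrange interpolation formula with nodes 0, 1, 4, 5:
  L_0(t) = (t - 1)(t - 4)(t - 5) / -20
  L_1(t) = t(t - 4)(t - 5) / 12
  L_2(t) = t(t - 1)(t - 5) / -12
  L_3(t) = t(t - 1)(t - 4) / 20
Then h(t) = -1·L_0(t) - 6·L_1(t) - 237·L_2(t) - 446·L_3(t).
Expanding and collecting terms gives h(t) = -3t^3 - 3t^2 + t - 1.
Check: h(1) = -6. ✓

h(t) = -3t^3 - 3t^2 + t - 1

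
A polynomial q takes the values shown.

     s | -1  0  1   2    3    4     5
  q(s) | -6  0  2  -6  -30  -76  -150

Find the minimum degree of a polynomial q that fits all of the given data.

Forward differences of the values at s = -1, 0, 1, 2, 3, 4, 5:
  q  : -6  0  2  -6  -30  -76  -150
  Δ  : 6  2  -8  -24  -46  -74
  Δ^2: -4  -10  -16  -22  -28
  Δ^3: -6  -6  -6  -6
  Δ^4: 0  0  0
  Δ^5: 0  0
  Δ^6: 0
The third differences are constant (-6) and nonzero, while all higher differences vanish, so the minimal degree is 3.

3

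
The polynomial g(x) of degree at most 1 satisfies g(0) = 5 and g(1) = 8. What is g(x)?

g(x) = 3x + 5

Using the Lagrange interpolation formula with nodes 0, 1:
  L_0(x) = (x - 1) / -1
  L_1(x) = x / 1
Then g(x) = 5·L_0(x) + 8·L_1(x).
Expanding and collecting terms gives g(x) = 3x + 5.
Check: g(1) = 8. ✓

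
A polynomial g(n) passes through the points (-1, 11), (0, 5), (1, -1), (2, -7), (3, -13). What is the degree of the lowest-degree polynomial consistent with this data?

1

Forward differences of the values at n = -1, 0, 1, 2, 3:
  g  : 11  5  -1  -7  -13
  Δ  : -6  -6  -6  -6
  Δ^2: 0  0  0
  Δ^3: 0  0
  Δ^4: 0
The first differences are constant (-6) and nonzero, while all higher differences vanish, so the minimal degree is 1.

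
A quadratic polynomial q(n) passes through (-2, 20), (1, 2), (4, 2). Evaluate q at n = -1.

Write q(n) = an^2 + bn + c. Substituting each data point gives a linear system:
  4a - 2b + c = 20
  a + b + c = 2
  16a + 4b + c = 2
Solving the system yields a = 1, b = -5, c = 6.
So q(n) = n² - 5n + 6.
Then q(-1) = 12.

12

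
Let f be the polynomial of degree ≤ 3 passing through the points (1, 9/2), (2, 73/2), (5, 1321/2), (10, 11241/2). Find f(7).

Write f(x) = ax^3 + bx^2 + cx + d. Substituting each data point gives a linear system:
  a + b + c + d = 9/2
  8a + 4b + 2c + d = 73/2
  125a + 25b + 5c + d = 1321/2
  1000a + 100b + 10c + d = 11241/2
Solving the system yields a = 6, b = -4, c = 2, d = 1/2.
So f(x) = 6x³ - 4x² + 2x + 1/2.
Then f(7) = 3753/2.

3753/2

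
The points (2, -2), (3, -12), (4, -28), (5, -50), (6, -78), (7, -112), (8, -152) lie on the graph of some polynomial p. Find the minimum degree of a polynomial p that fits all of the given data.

Forward differences of the values at x = 2, 3, 4, 5, 6, 7, 8:
  p  : -2  -12  -28  -50  -78  -112  -152
  Δ  : -10  -16  -22  -28  -34  -40
  Δ^2: -6  -6  -6  -6  -6
  Δ^3: 0  0  0  0
  Δ^4: 0  0  0
  Δ^5: 0  0
  Δ^6: 0
The second differences are constant (-6) and nonzero, while all higher differences vanish, so the minimal degree is 2.

2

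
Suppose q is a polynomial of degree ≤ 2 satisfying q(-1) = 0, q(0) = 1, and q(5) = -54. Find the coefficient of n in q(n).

-1

Write q(n) = an^2 + bn + c. Substituting each data point gives a linear system:
  a - b + c = 0
  c = 1
  25a + 5b + c = -54
Solving the system yields a = -2, b = -1, c = 1.
So q(n) = -2n^2 - n + 1.
The coefficient of n is -1.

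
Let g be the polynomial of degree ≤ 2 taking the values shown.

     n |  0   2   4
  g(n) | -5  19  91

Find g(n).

g(n) = 6n^2 - 5

Using the Lagrange interpolation formula with nodes 0, 2, 4:
  L_0(n) = (n - 2)(n - 4) / 8
  L_1(n) = n(n - 4) / -4
  L_2(n) = n(n - 2) / 8
Then g(n) = -5·L_0(n) + 19·L_1(n) + 91·L_2(n).
Expanding and collecting terms gives g(n) = 6n^2 - 5.
Check: g(2) = 19. ✓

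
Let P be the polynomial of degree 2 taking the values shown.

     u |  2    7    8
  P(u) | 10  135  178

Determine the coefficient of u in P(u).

-2

Write P(u) = au^2 + bu + c. Substituting each data point gives a linear system:
  4a + 2b + c = 10
  49a + 7b + c = 135
  64a + 8b + c = 178
Solving the system yields a = 3, b = -2, c = 2.
So P(u) = 3u² - 2u + 2.
The coefficient of u is -2.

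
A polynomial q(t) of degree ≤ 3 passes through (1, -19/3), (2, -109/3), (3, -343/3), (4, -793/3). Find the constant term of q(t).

Write q(t) = at^3 + bt^2 + ct + d. Substituting each data point gives a linear system:
  a + b + c + d = -19/3
  8a + 4b + 2c + d = -109/3
  27a + 9b + 3c + d = -343/3
  64a + 16b + 4c + d = -793/3
Solving the system yields a = -4, b = 0, c = -2, d = -1/3.
So q(t) = -4t³ - 2t - 1/3.
The constant term is -1/3.

-1/3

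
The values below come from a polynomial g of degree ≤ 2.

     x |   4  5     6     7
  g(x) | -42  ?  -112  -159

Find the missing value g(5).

The 3 known points determine the degree-2 polynomial uniquely.
Write g(x) = ax^2 + bx + c. Substituting each data point gives a linear system:
  16a + 4b + c = -42
  36a + 6b + c = -112
  49a + 7b + c = -159
Solving the system yields a = -4, b = 5, c = 2.
So g(x) = -4x^2 + 5x + 2.
Then g(5) = -73.

-73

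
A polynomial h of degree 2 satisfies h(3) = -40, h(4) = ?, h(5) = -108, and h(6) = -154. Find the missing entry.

-70

The 3 known points determine the degree-2 polynomial uniquely.
Write h(x) = ax^2 + bx + c. Substituting each data point gives a linear system:
  9a + 3b + c = -40
  25a + 5b + c = -108
  36a + 6b + c = -154
Solving the system yields a = -4, b = -2, c = 2.
So h(x) = -4x^2 - 2x + 2.
Then h(4) = -70.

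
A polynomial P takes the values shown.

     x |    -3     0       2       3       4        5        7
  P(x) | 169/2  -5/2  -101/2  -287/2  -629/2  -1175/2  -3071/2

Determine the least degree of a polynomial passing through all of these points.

Divided differences on the nodes -3, 0, 2, 3, 4, 5, 7:
  order 0: 169/2  -5/2  -101/2  -287/2  -629/2  -1175/2  -3071/2
  order 1: -29  -24  -93  -171  -273  -474
  order 2: 1  -23  -39  -51  -67
  order 3: -4  -4  -4  -4
  order 4: 0  0  0
  order 5: 0  0
  order 6: 0
The order-3 divided differences are all -4 (nonzero) and every higher order vanishes, so the data lies on a polynomial of degree exactly 3.

3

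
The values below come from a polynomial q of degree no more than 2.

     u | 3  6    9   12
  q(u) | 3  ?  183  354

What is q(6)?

66

The 3 known points determine the degree-2 polynomial uniquely.
Write q(u) = au^2 + bu + c. Substituting each data point gives a linear system:
  9a + 3b + c = 3
  81a + 9b + c = 183
  144a + 12b + c = 354
Solving the system yields a = 3, b = -6, c = -6.
So q(u) = 3u^2 - 6u - 6.
Then q(6) = 66.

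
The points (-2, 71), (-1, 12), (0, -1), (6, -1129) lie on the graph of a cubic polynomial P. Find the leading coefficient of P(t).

Write P(t) = at^3 + bt^2 + ct + d. Substituting each data point gives a linear system:
  -8a + 4b - 2c + d = 71
  -a + b - c + d = 12
  d = -1
  216a + 36b + 6c + d = -1129
Solving the system yields a = -6, b = 5, c = -2, d = -1.
So P(t) = -6t^3 + 5t^2 - 2t - 1.
The leading coefficient is -6.

-6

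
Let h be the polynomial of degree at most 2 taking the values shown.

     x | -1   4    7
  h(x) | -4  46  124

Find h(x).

Using the Lagrange interpolation formula with nodes -1, 4, 7:
  L_0(x) = (x - 4)(x - 7) / 40
  L_1(x) = (x + 1)(x - 7) / -15
  L_2(x) = (x + 1)(x - 4) / 24
Then h(x) = -4·L_0(x) + 46·L_1(x) + 124·L_2(x).
Expanding and collecting terms gives h(x) = 2x^2 + 4x - 2.
Check: h(4) = 46. ✓

h(x) = 2x^2 + 4x - 2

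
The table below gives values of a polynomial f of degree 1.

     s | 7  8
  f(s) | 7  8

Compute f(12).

Write f(s) = as + b. Substituting each data point gives a linear system:
  7a + b = 7
  8a + b = 8
Solving the system yields a = 1, b = 0.
So f(s) = s.
Then f(12) = 12.

12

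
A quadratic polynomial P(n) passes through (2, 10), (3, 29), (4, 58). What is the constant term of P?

Write P(n) = an^2 + bn + c. Substituting each data point gives a linear system:
  4a + 2b + c = 10
  9a + 3b + c = 29
  16a + 4b + c = 58
Solving the system yields a = 5, b = -6, c = 2.
So P(n) = 5n² - 6n + 2.
The constant term is 2.

2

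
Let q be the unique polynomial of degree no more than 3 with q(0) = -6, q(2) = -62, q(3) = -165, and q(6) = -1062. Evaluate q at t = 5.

Using the Lagrange interpolation formula with nodes 0, 2, 3, 6:
  L_0(t) = (t - 2)(t - 3)(t - 6) / -36
  L_1(t) = t(t - 3)(t - 6) / 8
  L_2(t) = t(t - 2)(t - 6) / -9
  L_3(t) = t(t - 2)(t - 3) / 72
Then q(t) = -6·L_0(t) - 62·L_1(t) - 165·L_2(t) - 1062·L_3(t).
Expanding and collecting terms gives q(t) = -4t³ - 5t² - 2t - 6.
Evaluating at t = 5: q(5) = -641.

-641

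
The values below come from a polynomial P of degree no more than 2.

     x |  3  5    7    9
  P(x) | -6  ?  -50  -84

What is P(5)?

-24

On equispaced nodes a degree-2 polynomial has vanishing third forward difference, so
  - P(3) + 3·P(5) - 3·P(7) + P(9) = 0.
Substituting the known values and solving for P(5):
  3·P(5) = -72
  P(5) = -24.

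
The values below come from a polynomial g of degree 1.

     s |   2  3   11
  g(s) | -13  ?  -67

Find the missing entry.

-19

The 2 known points determine the degree-1 polynomial uniquely.
Write g(s) = as + b. Substituting each data point gives a linear system:
  2a + b = -13
  11a + b = -67
Solving the system yields a = -6, b = -1.
So g(s) = -6s - 1.
Then g(3) = -19.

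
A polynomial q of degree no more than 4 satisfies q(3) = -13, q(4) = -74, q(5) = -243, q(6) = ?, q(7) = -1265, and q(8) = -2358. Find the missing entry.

The 5 known points determine the degree-4 polynomial uniquely.
Write q(n) = an^4 + bn^3 + cn^2 + dn + e. Substituting each data point gives a linear system:
  81a + 27b + 9c + 3d + e = -13
  256a + 64b + 16c + 4d + e = -74
  625a + 125b + 25c + 5d + e = -243
  2401a + 343b + 49c + 7d + e = -1265
  4096a + 512b + 64c + 8d + e = -2358
Solving the system yields a = -1, b = 4, c = -5, d = 1, e = 2.
So q(n) = -n⁴ + 4n³ - 5n² + n + 2.
Then q(6) = -604.

-604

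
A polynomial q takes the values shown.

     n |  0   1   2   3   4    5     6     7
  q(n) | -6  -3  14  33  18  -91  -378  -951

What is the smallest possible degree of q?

4

Forward differences of the values at n = 0, 1, 2, 3, 4, 5, 6, 7:
  q  : -6  -3  14  33  18  -91  -378  -951
  Δ  : 3  17  19  -15  -109  -287  -573
  Δ^2: 14  2  -34  -94  -178  -286
  Δ^3: -12  -36  -60  -84  -108
  Δ^4: -24  -24  -24  -24
  Δ^5: 0  0  0
  Δ^6: 0  0
  Δ^7: 0
The fourth differences are constant (-24) and nonzero, while all higher differences vanish, so the minimal degree is 4.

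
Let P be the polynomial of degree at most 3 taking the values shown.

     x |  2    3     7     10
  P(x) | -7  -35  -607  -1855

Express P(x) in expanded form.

P(x) = -2x^3 + x^2 + 5x - 5

Write P(x) = ax^3 + bx^2 + cx + d. Substituting each data point gives a linear system:
  8a + 4b + 2c + d = -7
  27a + 9b + 3c + d = -35
  343a + 49b + 7c + d = -607
  1000a + 100b + 10c + d = -1855
Solving the system yields a = -2, b = 1, c = 5, d = -5.
So P(x) = -2x^3 + x^2 + 5x - 5.
Check: P(10) = -1855. ✓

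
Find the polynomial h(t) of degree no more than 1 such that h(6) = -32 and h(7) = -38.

Write h(t) = at + b. Substituting each data point gives a linear system:
  6a + b = -32
  7a + b = -38
Solving the system yields a = -6, b = 4.
So h(t) = -6t + 4.
Check: h(7) = -38. ✓

h(t) = -6t + 4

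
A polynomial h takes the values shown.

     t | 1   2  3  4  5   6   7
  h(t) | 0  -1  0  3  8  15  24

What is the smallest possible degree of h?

Forward differences of the values at t = 1, 2, 3, 4, 5, 6, 7:
  h  : 0  -1  0  3  8  15  24
  Δ  : -1  1  3  5  7  9
  Δ^2: 2  2  2  2  2
  Δ^3: 0  0  0  0
  Δ^4: 0  0  0
  Δ^5: 0  0
  Δ^6: 0
The second differences are constant (2) and nonzero, while all higher differences vanish, so the minimal degree is 2.

2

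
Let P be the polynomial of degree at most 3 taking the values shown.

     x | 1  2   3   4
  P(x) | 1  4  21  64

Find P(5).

145

Using the Lagrange interpolation formula with nodes 1, 2, 3, 4:
  L_0(x) = (x - 2)(x - 3)(x - 4) / -6
  L_1(x) = (x - 1)(x - 3)(x - 4) / 2
  L_2(x) = (x - 1)(x - 2)(x - 4) / -2
  L_3(x) = (x - 1)(x - 2)(x - 3) / 6
Then P(x) = 1·L_0(x) + 4·L_1(x) + 21·L_2(x) + 64·L_3(x).
Expanding and collecting terms gives P(x) = 2x³ - 5x² + 4x.
Evaluating at x = 5: P(5) = 145.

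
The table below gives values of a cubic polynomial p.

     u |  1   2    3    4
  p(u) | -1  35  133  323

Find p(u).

Using the Lagrange interpolation formula with nodes 1, 2, 3, 4:
  L_0(u) = (u - 2)(u - 3)(u - 4) / -6
  L_1(u) = (u - 1)(u - 3)(u - 4) / 2
  L_2(u) = (u - 1)(u - 2)(u - 4) / -2
  L_3(u) = (u - 1)(u - 2)(u - 3) / 6
Then p(u) = -1·L_0(u) + 35·L_1(u) + 133·L_2(u) + 323·L_3(u).
Expanding and collecting terms gives p(u) = 5u^3 + u^2 - 2u - 5.
Check: p(3) = 133. ✓

p(u) = 5u^3 + u^2 - 2u - 5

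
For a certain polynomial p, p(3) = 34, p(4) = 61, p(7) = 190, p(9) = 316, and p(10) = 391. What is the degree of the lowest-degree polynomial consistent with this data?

Divided differences on the nodes 3, 4, 7, 9, 10:
  order 0: 34  61  190  316  391
  order 1: 27  43  63  75
  order 2: 4  4  4
  order 3: 0  0
  order 4: 0
The order-2 divided differences are all 4 (nonzero) and every higher order vanishes, so the data lies on a polynomial of degree exactly 2.

2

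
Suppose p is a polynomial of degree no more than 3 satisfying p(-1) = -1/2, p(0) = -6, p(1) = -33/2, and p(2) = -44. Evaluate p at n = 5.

-697/2

Write p(n) = an^3 + bn^2 + cn + d. Substituting each data point gives a linear system:
  -a + b - c + d = -1/2
  d = -6
  a + b + c + d = -33/2
  8a + 4b + 2c + d = -44
Solving the system yields a = -2, b = -5/2, c = -6, d = -6.
So p(n) = -2n³ - (5/2)n² - 6n - 6.
Then p(5) = -697/2.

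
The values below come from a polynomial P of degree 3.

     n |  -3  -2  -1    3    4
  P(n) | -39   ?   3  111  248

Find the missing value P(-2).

-4

The 4 known points determine the degree-3 polynomial uniquely.
Write P(n) = an^3 + bn^2 + cn + d. Substituting each data point gives a linear system:
  -27a + 9b - 3c + d = -39
  -a + b - c + d = 3
  27a + 9b + 3c + d = 111
  64a + 16b + 4c + d = 248
Solving the system yields a = 3, b = 4, c = -2, d = 0.
So P(n) = 3n³ + 4n² - 2n.
Then P(-2) = -4.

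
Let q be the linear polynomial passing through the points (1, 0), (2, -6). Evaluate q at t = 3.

-12

Using the Lagrange interpolation formula with nodes 1, 2:
  L_0(t) = (t - 2) / -1
  L_1(t) = (t - 1) / 1
Then q(t) = 0·L_0(t) - 6·L_1(t).
Expanding and collecting terms gives q(t) = -6t + 6.
Evaluating at t = 3: q(3) = -12.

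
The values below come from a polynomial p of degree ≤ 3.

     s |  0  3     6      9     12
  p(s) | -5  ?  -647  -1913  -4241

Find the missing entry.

On equispaced nodes a degree-3 polynomial has vanishing fourth forward difference, so
  p(0) - 4·p(3) + 6·p(6) - 4·p(9) + p(12) = 0.
Substituting the known values and solving for p(3):
  -4·p(3) = 476
  p(3) = -119.

-119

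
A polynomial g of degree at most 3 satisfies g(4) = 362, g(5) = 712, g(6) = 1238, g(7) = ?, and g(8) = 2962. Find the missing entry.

On equispaced nodes a degree-3 polynomial has vanishing fourth forward difference, so
  g(4) - 4·g(5) + 6·g(6) - 4·g(7) + g(8) = 0.
Substituting the known values and solving for g(7):
  -4·g(7) = -7904
  g(7) = 1976.

1976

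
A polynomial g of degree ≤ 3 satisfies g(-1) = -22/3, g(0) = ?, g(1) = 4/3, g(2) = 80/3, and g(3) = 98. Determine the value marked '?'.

-2

The 4 known points determine the degree-3 polynomial uniquely.
Write g(t) = at^3 + bt^2 + ct + d. Substituting each data point gives a linear system:
  -a + b - c + d = -22/3
  a + b + c + d = 4/3
  8a + 4b + 2c + d = 80/3
  27a + 9b + 3c + d = 98
Solving the system yields a = 4, b = -1, c = 1/3, d = -2.
So g(t) = 4t³ - t² + (1/3)t - 2.
Then g(0) = -2.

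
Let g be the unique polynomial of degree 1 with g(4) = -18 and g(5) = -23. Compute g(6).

Using the Lagrange interpolation formula with nodes 4, 5:
  L_0(n) = (n - 5) / -1
  L_1(n) = (n - 4) / 1
Then g(n) = -18·L_0(n) - 23·L_1(n).
Expanding and collecting terms gives g(n) = -5n + 2.
Evaluating at n = 6: g(6) = -28.

-28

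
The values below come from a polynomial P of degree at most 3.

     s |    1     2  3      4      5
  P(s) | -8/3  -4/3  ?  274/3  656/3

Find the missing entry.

The 4 known points determine the degree-3 polynomial uniquely.
Write P(s) = as^3 + bs^2 + cs + d. Substituting each data point gives a linear system:
  a + b + c + d = -8/3
  8a + 4b + 2c + d = -4/3
  64a + 16b + 4c + d = 274/3
  125a + 25b + 5c + d = 656/3
Solving the system yields a = 3, b = -6, c = -5/3, d = 2.
So P(s) = 3s^3 - 6s^2 - (5/3)s + 2.
Then P(3) = 24.

24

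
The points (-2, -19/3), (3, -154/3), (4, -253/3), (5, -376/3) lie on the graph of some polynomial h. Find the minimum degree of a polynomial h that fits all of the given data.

Divided differences on the nodes -2, 3, 4, 5:
  order 0: -19/3  -154/3  -253/3  -376/3
  order 1: -9  -33  -41
  order 2: -4  -4
  order 3: 0
The order-2 divided differences are all -4 (nonzero) and every higher order vanishes, so the data lies on a polynomial of degree exactly 2.

2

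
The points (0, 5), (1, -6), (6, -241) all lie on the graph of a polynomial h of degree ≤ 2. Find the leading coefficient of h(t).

Write h(t) = at^2 + bt + c. Substituting each data point gives a linear system:
  c = 5
  a + b + c = -6
  36a + 6b + c = -241
Solving the system yields a = -6, b = -5, c = 5.
So h(t) = -6t^2 - 5t + 5.
The leading coefficient is -6.

-6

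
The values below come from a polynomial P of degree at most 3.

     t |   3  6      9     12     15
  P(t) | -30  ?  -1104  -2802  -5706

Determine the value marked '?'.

-288

The 4 known points determine the degree-3 polynomial uniquely.
Write P(t) = at^3 + bt^2 + ct + d. Substituting each data point gives a linear system:
  27a + 9b + 3c + d = -30
  729a + 81b + 9c + d = -1104
  1728a + 144b + 12c + d = -2802
  3375a + 225b + 15c + d = -5706
Solving the system yields a = -2, b = 5, c = -5, d = -6.
So P(t) = -2t³ + 5t² - 5t - 6.
Then P(6) = -288.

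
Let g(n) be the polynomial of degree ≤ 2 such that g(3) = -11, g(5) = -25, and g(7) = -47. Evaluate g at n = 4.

-17

Write g(n) = an^2 + bn + c. Substituting each data point gives a linear system:
  9a + 3b + c = -11
  25a + 5b + c = -25
  49a + 7b + c = -47
Solving the system yields a = -1, b = 1, c = -5.
So g(n) = -n^2 + n - 5.
Then g(4) = -17.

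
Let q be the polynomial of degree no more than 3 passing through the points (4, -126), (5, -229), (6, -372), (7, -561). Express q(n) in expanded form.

q(n) = -n^3 - 5n^2 + 3n + 6

Using the Lagrange interpolation formula with nodes 4, 5, 6, 7:
  L_0(n) = (n - 5)(n - 6)(n - 7) / -6
  L_1(n) = (n - 4)(n - 6)(n - 7) / 2
  L_2(n) = (n - 4)(n - 5)(n - 7) / -2
  L_3(n) = (n - 4)(n - 5)(n - 6) / 6
Then q(n) = -126·L_0(n) - 229·L_1(n) - 372·L_2(n) - 561·L_3(n).
Expanding and collecting terms gives q(n) = -n^3 - 5n^2 + 3n + 6.
Check: q(4) = -126. ✓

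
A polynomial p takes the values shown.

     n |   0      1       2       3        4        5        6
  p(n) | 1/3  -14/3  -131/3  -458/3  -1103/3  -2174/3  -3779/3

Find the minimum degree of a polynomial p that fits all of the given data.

Forward differences of the values at n = 0, 1, 2, 3, 4, 5, 6:
  p  : 1/3  -14/3  -131/3  -458/3  -1103/3  -2174/3  -3779/3
  Δ  : -5  -39  -109  -215  -357  -535
  Δ^2: -34  -70  -106  -142  -178
  Δ^3: -36  -36  -36  -36
  Δ^4: 0  0  0
  Δ^5: 0  0
  Δ^6: 0
The third differences are constant (-36) and nonzero, while all higher differences vanish, so the minimal degree is 3.

3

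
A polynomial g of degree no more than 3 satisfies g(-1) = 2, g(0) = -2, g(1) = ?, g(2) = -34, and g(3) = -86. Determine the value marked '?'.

-10

The 4 known points determine the degree-3 polynomial uniquely.
Write g(t) = at^3 + bt^2 + ct + d. Substituting each data point gives a linear system:
  -a + b - c + d = 2
  d = -2
  8a + 4b + 2c + d = -34
  27a + 9b + 3c + d = -86
Solving the system yields a = -2, b = -2, c = -4, d = -2.
So g(t) = -2t^3 - 2t^2 - 4t - 2.
Then g(1) = -10.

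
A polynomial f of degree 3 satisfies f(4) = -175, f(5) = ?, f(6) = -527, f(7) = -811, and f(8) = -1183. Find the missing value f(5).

On equispaced nodes a degree-3 polynomial has vanishing fourth forward difference, so
  f(4) - 4·f(5) + 6·f(6) - 4·f(7) + f(8) = 0.
Substituting the known values and solving for f(5):
  -4·f(5) = 1276
  f(5) = -319.

-319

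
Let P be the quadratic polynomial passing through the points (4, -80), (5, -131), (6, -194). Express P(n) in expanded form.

Using the Lagrange interpolation formula with nodes 4, 5, 6:
  L_0(n) = (n - 5)(n - 6) / 2
  L_1(n) = (n - 4)(n - 6) / -1
  L_2(n) = (n - 4)(n - 5) / 2
Then P(n) = -80·L_0(n) - 131·L_1(n) - 194·L_2(n).
Expanding and collecting terms gives P(n) = -6n^2 + 3n + 4.
Check: P(6) = -194. ✓

P(n) = -6n^2 + 3n + 4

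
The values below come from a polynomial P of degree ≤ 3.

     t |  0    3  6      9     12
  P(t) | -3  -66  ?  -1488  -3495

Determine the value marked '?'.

-453

On equispaced nodes a degree-3 polynomial has vanishing fourth forward difference, so
  P(0) - 4·P(3) + 6·P(6) - 4·P(9) + P(12) = 0.
Substituting the known values and solving for P(6):
  6·P(6) = -2718
  P(6) = -453.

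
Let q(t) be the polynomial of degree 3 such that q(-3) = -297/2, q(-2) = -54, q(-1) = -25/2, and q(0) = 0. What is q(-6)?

Using the Lagrange interpolation formula with nodes -3, -2, -1, 0:
  L_0(t) = (t + 2)(t + 1)t / -6
  L_1(t) = (t + 3)(t + 1)t / 2
  L_2(t) = (t + 3)(t + 2)t / -2
  L_3(t) = (t + 3)(t + 2)(t + 1) / 6
Then q(t) = -297/2·L_0(t) - 54·L_1(t) - 25/2·L_2(t) + 0·L_3(t).
Expanding and collecting terms gives q(t) = 4t³ - (5/2)t² + 6t.
Evaluating at t = -6: q(-6) = -990.

-990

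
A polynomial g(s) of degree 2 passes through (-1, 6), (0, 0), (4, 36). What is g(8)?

Write g(s) = as^2 + bs + c. Substituting each data point gives a linear system:
  a - b + c = 6
  c = 0
  16a + 4b + c = 36
Solving the system yields a = 3, b = -3, c = 0.
So g(s) = 3s^2 - 3s.
Then g(8) = 168.

168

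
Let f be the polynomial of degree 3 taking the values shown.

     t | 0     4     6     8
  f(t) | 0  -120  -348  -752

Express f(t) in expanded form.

Write f(t) = at^3 + bt^2 + ct + d. Substituting each data point gives a linear system:
  d = 0
  64a + 16b + 4c + d = -120
  216a + 36b + 6c + d = -348
  512a + 64b + 8c + d = -752
Solving the system yields a = -1, b = -4, c = 2, d = 0.
So f(t) = -t^3 - 4t^2 + 2t.
Check: f(4) = -120. ✓

f(t) = -t^3 - 4t^2 + 2t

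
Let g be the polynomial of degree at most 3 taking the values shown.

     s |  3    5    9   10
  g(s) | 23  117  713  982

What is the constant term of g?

2

Write g(s) = as^3 + bs^2 + cs + d. Substituting each data point gives a linear system:
  27a + 9b + 3c + d = 23
  125a + 25b + 5c + d = 117
  729a + 81b + 9c + d = 713
  1000a + 100b + 10c + d = 982
Solving the system yields a = 1, b = 0, c = -2, d = 2.
So g(s) = s³ - 2s + 2.
The constant term is 2.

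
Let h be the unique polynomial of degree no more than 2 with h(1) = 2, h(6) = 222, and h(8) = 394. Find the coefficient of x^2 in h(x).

Write h(x) = ax^2 + bx + c. Substituting each data point gives a linear system:
  a + b + c = 2
  36a + 6b + c = 222
  64a + 8b + c = 394
Solving the system yields a = 6, b = 2, c = -6.
So h(x) = 6x^2 + 2x - 6.
The leading coefficient is 6.

6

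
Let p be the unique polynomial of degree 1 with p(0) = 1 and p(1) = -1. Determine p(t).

p(t) = -2t + 1

Write p(t) = at + b. Substituting each data point gives a linear system:
  b = 1
  a + b = -1
Solving the system yields a = -2, b = 1.
So p(t) = -2t + 1.
Check: p(0) = 1. ✓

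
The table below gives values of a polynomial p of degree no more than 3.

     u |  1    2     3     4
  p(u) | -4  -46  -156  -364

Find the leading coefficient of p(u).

-5

Write p(u) = au^3 + bu^2 + cu + d. Substituting each data point gives a linear system:
  a + b + c + d = -4
  8a + 4b + 2c + d = -46
  27a + 9b + 3c + d = -156
  64a + 16b + 4c + d = -364
Solving the system yields a = -5, b = -4, c = 5, d = 0.
So p(u) = -5u³ - 4u² + 5u.
The leading coefficient is -5.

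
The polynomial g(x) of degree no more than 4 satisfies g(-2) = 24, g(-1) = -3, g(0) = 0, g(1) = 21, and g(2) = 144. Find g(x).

g(x) = 4x^4 + 6x^3 + 5x^2 + 6x

Using the Lagrange interpolation formula with nodes -2, -1, 0, 1, 2:
  L_0(x) = (x + 1)x(x - 1)(x - 2) / 24
  L_1(x) = (x + 2)x(x - 1)(x - 2) / -6
  L_2(x) = (x + 2)(x + 1)(x - 1)(x - 2) / 4
  L_3(x) = (x + 2)(x + 1)x(x - 2) / -6
  L_4(x) = (x + 2)(x + 1)x(x - 1) / 24
Then g(x) = 24·L_0(x) - 3·L_1(x) + 0·L_2(x) + 21·L_3(x) + 144·L_4(x).
Expanding and collecting terms gives g(x) = 4x^4 + 6x^3 + 5x^2 + 6x.
Check: g(2) = 144. ✓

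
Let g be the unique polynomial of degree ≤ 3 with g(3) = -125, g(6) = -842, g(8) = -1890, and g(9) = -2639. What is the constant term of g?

-2

Write g(n) = an^3 + bn^2 + cn + d. Substituting each data point gives a linear system:
  27a + 9b + 3c + d = -125
  216a + 36b + 6c + d = -842
  512a + 64b + 8c + d = -1890
  729a + 81b + 9c + d = -2639
Solving the system yields a = -3, b = -6, c = 4, d = -2.
So g(n) = -3n^3 - 6n^2 + 4n - 2.
The constant term is -2.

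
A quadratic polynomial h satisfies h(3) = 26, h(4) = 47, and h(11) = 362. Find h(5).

74

Using the Lagrange interpolation formula with nodes 3, 4, 11:
  L_0(u) = (u - 4)(u - 11) / 8
  L_1(u) = (u - 3)(u - 11) / -7
  L_2(u) = (u - 3)(u - 4) / 56
Then h(u) = 26·L_0(u) + 47·L_1(u) + 362·L_2(u).
Expanding and collecting terms gives h(u) = 3u^2 - 1.
Evaluating at u = 5: h(5) = 74.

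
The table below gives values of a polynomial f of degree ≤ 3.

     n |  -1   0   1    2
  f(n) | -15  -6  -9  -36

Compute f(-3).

Forward differences of the values at n = -1, 0, 1, 2:
  f  : -15  -6  -9  -36
  Δ  : 9  -3  -27
  Δ^2: -12  -24
  Δ^3: -12
The third differences are constant, confirming degree 3.
Interpolating (Newton forward form) and evaluating at n = -3 gives f(-3) = -21.

-21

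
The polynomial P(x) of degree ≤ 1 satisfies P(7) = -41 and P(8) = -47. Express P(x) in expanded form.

Write P(x) = ax + b. Substituting each data point gives a linear system:
  7a + b = -41
  8a + b = -47
Solving the system yields a = -6, b = 1.
So P(x) = -6x + 1.
Check: P(8) = -47. ✓

P(x) = -6x + 1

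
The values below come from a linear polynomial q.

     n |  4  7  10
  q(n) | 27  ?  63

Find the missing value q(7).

The 2 known points determine the degree-1 polynomial uniquely.
Write q(n) = an + b. Substituting each data point gives a linear system:
  4a + b = 27
  10a + b = 63
Solving the system yields a = 6, b = 3.
So q(n) = 6n + 3.
Then q(7) = 45.

45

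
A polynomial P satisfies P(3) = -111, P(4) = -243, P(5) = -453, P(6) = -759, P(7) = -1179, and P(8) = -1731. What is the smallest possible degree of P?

Forward differences of the values at s = 3, 4, 5, 6, 7, 8:
  P  : -111  -243  -453  -759  -1179  -1731
  Δ  : -132  -210  -306  -420  -552
  Δ^2: -78  -96  -114  -132
  Δ^3: -18  -18  -18
  Δ^4: 0  0
  Δ^5: 0
The third differences are constant (-18) and nonzero, while all higher differences vanish, so the minimal degree is 3.

3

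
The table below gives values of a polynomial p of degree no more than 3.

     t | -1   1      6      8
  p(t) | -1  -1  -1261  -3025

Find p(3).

-145

Using the Lagrange interpolation formula with nodes -1, 1, 6, 8:
  L_0(t) = (t - 1)(t - 6)(t - 8) / -126
  L_1(t) = (t + 1)(t - 6)(t - 8) / 70
  L_2(t) = (t + 1)(t - 1)(t - 8) / -70
  L_3(t) = (t + 1)(t - 1)(t - 6) / 126
Then p(t) = -1·L_0(t) - 1·L_1(t) - 1261·L_2(t) - 3025·L_3(t).
Expanding and collecting terms gives p(t) = -6t^3 + 6t - 1.
Evaluating at t = 3: p(3) = -145.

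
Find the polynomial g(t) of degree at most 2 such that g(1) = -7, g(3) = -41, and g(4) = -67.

g(t) = -3t^2 - 5t + 1

Using the Lagrange interpolation formula with nodes 1, 3, 4:
  L_0(t) = (t - 3)(t - 4) / 6
  L_1(t) = (t - 1)(t - 4) / -2
  L_2(t) = (t - 1)(t - 3) / 3
Then g(t) = -7·L_0(t) - 41·L_1(t) - 67·L_2(t).
Expanding and collecting terms gives g(t) = -3t^2 - 5t + 1.
Check: g(4) = -67. ✓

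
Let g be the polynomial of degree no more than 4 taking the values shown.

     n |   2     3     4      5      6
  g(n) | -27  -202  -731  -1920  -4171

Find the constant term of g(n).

Write g(n) = an^4 + bn^3 + cn^2 + dn + e. Substituting each data point gives a linear system:
  16a + 8b + 4c + 2d + e = -27
  81a + 27b + 9c + 3d + e = -202
  256a + 64b + 16c + 4d + e = -731
  625a + 125b + 25c + 5d + e = -1920
  1296a + 216b + 36c + 6d + e = -4171
Solving the system yields a = -4, b = 5, c = -2, d = 0, e = 5.
So g(n) = -4n⁴ + 5n³ - 2n² + 5.
The constant term is 5.

5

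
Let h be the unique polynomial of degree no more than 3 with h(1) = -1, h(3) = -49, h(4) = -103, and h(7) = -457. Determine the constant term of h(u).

5

Write h(u) = au^3 + bu^2 + cu + d. Substituting each data point gives a linear system:
  a + b + c + d = -1
  27a + 9b + 3c + d = -49
  64a + 16b + 4c + d = -103
  343a + 49b + 7c + d = -457
Solving the system yields a = -1, b = -2, c = -3, d = 5.
So h(u) = -u³ - 2u² - 3u + 5.
The constant term is 5.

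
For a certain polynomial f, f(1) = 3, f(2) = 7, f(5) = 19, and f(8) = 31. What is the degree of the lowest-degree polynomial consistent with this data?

1

Divided differences on the nodes 1, 2, 5, 8:
  order 0: 3  7  19  31
  order 1: 4  4  4
  order 2: 0  0
  order 3: 0
The order-1 divided differences are all 4 (nonzero) and every higher order vanishes, so the data lies on a polynomial of degree exactly 1.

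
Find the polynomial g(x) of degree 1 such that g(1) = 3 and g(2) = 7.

Using the Lagrange interpolation formula with nodes 1, 2:
  L_0(x) = (x - 2) / -1
  L_1(x) = (x - 1) / 1
Then g(x) = 3·L_0(x) + 7·L_1(x).
Expanding and collecting terms gives g(x) = 4x - 1.
Check: g(1) = 3. ✓

g(x) = 4x - 1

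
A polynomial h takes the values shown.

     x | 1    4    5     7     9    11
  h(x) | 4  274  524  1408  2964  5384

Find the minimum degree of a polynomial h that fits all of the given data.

3

Divided differences on the nodes 1, 4, 5, 7, 9, 11:
  order 0: 4  274  524  1408  2964  5384
  order 1: 90  250  442  778  1210
  order 2: 40  64  84  108
  order 3: 4  4  4
  order 4: 0  0
  order 5: 0
The order-3 divided differences are all 4 (nonzero) and every higher order vanishes, so the data lies on a polynomial of degree exactly 3.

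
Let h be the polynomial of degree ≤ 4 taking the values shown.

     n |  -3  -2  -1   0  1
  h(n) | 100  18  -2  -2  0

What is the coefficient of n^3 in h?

Write h(n) = an^4 + bn^3 + cn^2 + dn + e. Substituting each data point gives a linear system:
  81a - 27b + 9c - 3d + e = 100
  16a - 8b + 4c - 2d + e = 18
  a - b + c - d + e = -2
  e = -2
  a + b + c + d + e = 0
Solving the system yields a = 1, b = -1, c = 0, d = 2, e = -2.
So h(n) = n⁴ - n³ + 2n - 2.
The coefficient of n^3 is -1.

-1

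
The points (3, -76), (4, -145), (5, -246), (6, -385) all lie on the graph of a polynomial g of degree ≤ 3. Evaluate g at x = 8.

-801

Forward differences of the values at x = 3, 4, 5, 6:
  g  : -76  -145  -246  -385
  Δ  : -69  -101  -139
  Δ^2: -32  -38
  Δ^3: -6
The third differences are constant, confirming degree 3.
Interpolating (Newton forward form) and evaluating at x = 8 gives g(8) = -801.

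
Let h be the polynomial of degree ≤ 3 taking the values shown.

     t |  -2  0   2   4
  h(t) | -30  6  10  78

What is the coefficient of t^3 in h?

2

Write h(t) = at^3 + bt^2 + ct + d. Substituting each data point gives a linear system:
  -8a + 4b - 2c + d = -30
  d = 6
  8a + 4b + 2c + d = 10
  64a + 16b + 4c + d = 78
Solving the system yields a = 2, b = -4, c = 2, d = 6.
So h(t) = 2t^3 - 4t^2 + 2t + 6.
The leading coefficient is 2.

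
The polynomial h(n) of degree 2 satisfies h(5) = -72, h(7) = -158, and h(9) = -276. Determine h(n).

h(n) = -4n^2 + 5n + 3

Write h(n) = an^2 + bn + c. Substituting each data point gives a linear system:
  25a + 5b + c = -72
  49a + 7b + c = -158
  81a + 9b + c = -276
Solving the system yields a = -4, b = 5, c = 3.
So h(n) = -4n² + 5n + 3.
Check: h(7) = -158. ✓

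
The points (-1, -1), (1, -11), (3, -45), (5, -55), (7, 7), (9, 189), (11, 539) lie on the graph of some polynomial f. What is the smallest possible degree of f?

3

Forward differences of the values at n = -1, 1, 3, 5, 7, 9, 11:
  f  : -1  -11  -45  -55  7  189  539
  Δ  : -10  -34  -10  62  182  350
  Δ^2: -24  24  72  120  168
  Δ^3: 48  48  48  48
  Δ^4: 0  0  0
  Δ^5: 0  0
  Δ^6: 0
The third differences are constant (48) and nonzero, while all higher differences vanish, so the minimal degree is 3.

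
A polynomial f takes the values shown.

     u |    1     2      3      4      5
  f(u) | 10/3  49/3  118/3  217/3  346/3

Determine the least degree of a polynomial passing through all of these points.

2

Forward differences of the values at u = 1, 2, 3, 4, 5:
  f  : 10/3  49/3  118/3  217/3  346/3
  Δ  : 13  23  33  43
  Δ^2: 10  10  10
  Δ^3: 0  0
  Δ^4: 0
The second differences are constant (10) and nonzero, while all higher differences vanish, so the minimal degree is 2.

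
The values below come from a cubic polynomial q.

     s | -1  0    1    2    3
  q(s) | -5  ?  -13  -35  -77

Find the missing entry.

On equispaced nodes a degree-3 polynomial has vanishing fourth forward difference, so
  q(-1) - 4·q(0) + 6·q(1) - 4·q(2) + q(3) = 0.
Substituting the known values and solving for q(0):
  -4·q(0) = 20
  q(0) = -5.

-5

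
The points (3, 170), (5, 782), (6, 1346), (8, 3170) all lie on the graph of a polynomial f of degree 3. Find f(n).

f(n) = 6n^3 + 2n^2 - 4n + 2

Write f(n) = an^3 + bn^2 + cn + d. Substituting each data point gives a linear system:
  27a + 9b + 3c + d = 170
  125a + 25b + 5c + d = 782
  216a + 36b + 6c + d = 1346
  512a + 64b + 8c + d = 3170
Solving the system yields a = 6, b = 2, c = -4, d = 2.
So f(n) = 6n^3 + 2n^2 - 4n + 2.
Check: f(3) = 170. ✓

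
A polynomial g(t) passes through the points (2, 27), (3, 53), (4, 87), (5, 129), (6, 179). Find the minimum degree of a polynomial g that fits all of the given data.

Forward differences of the values at t = 2, 3, 4, 5, 6:
  g  : 27  53  87  129  179
  Δ  : 26  34  42  50
  Δ^2: 8  8  8
  Δ^3: 0  0
  Δ^4: 0
The second differences are constant (8) and nonzero, while all higher differences vanish, so the minimal degree is 2.

2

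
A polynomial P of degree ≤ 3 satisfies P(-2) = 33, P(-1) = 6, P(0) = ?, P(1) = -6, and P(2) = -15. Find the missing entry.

-3

The 4 known points determine the degree-3 polynomial uniquely.
Write P(t) = at^3 + bt^2 + ct + d. Substituting each data point gives a linear system:
  -8a + 4b - 2c + d = 33
  -a + b - c + d = 6
  a + b + c + d = -6
  8a + 4b + 2c + d = -15
Solving the system yields a = -2, b = 3, c = -4, d = -3.
So P(t) = -2t^3 + 3t^2 - 4t - 3.
Then P(0) = -3.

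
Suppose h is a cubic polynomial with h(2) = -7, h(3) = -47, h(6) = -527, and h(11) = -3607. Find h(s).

Using the Lagrange interpolation formula with nodes 2, 3, 6, 11:
  L_0(s) = (s - 3)(s - 6)(s - 11) / -36
  L_1(s) = (s - 2)(s - 6)(s - 11) / 24
  L_2(s) = (s - 2)(s - 3)(s - 11) / -60
  L_3(s) = (s - 2)(s - 3)(s - 6) / 360
Then h(s) = -7·L_0(s) - 47·L_1(s) - 527·L_2(s) - 3607·L_3(s).
Expanding and collecting terms gives h(s) = -3s³ + 3s² + 2s + 1.
Check: h(11) = -3607. ✓

h(s) = -3s^3 + 3s^2 + 2s + 1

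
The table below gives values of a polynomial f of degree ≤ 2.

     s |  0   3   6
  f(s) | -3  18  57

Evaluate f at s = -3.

-6

Using the Lagrange interpolation formula with nodes 0, 3, 6:
  L_0(s) = (s - 3)(s - 6) / 18
  L_1(s) = s(s - 6) / -9
  L_2(s) = s(s - 3) / 18
Then f(s) = -3·L_0(s) + 18·L_1(s) + 57·L_2(s).
Expanding and collecting terms gives f(s) = s^2 + 4s - 3.
Evaluating at s = -3: f(-3) = -6.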